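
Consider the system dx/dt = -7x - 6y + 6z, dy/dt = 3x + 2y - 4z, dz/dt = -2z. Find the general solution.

x(t) = -2K_1e^(-4t) - K_2e^(-t), y(t) = K_1e^(-4t) + K_2e^(-t) + K_3e^(-2t), z(t) = K_3e^(-2t)

Coefficient matrix A = [[-7, -6, 6], [3, 2, -4], [0, 0, -2]].
det(A - λI) = 0 gives eigenvalues λ = -4, -1, -2.
For λ=-4: eigenvector (-2,1,0).
For λ=-1: eigenvector (-1,1,0).
For λ=-2: eigenvector (0,1,1).
General solution: K_1e^(-4t)(-2,1,0) + K_2e^(-t)(-1,1,0) + K_3e^(-2t)(0,1,1).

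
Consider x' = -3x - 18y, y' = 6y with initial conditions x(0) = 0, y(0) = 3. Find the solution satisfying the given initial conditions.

Coefficient matrix A = [[-3, -18], [0, 6]].
Characteristic polynomial det(A - λI) = λ^2 - 3λ - 18 = 0.
Eigenvalues λ = -3, 6.
For λ=-3: (A-λI) row 1 is [0, -18], so an eigenvector is (-1, 0).
For λ=6: (A-λI) row 1 is [-9, -18], so an eigenvector is (-2, 1).
General solution: c_1e^(-3t)(-1,0) + c_2e^(6t)(-2,1).
Applying x(0)=0, y(0)=3 gives c_1=-6, c_2=3.

x(t) = -6e^(6t) + 6e^(-3t), y(t) = 3e^(6t)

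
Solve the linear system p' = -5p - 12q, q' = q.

p(t) = 2K_1e^(t) - K_2e^(-5t), q(t) = -K_1e^(t)

Coefficient matrix A = [[-5, -12], [0, 1]].
Characteristic polynomial det(A - λI) = λ^2 + 4λ - 5 = 0.
Eigenvalues λ = 1, -5.
For λ=1: (A-λI) row 1 is [-6, -12], so an eigenvector is (2, -1).
For λ=-5: (A-λI) row 1 is [0, -12], so an eigenvector is (-1, 0).
General solution: K_1e^(t)(2,-1) + K_2e^(-5t)(-1,0).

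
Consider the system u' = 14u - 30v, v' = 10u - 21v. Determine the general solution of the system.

u(t) = -3c_1e^(-6t) + 2c_2e^(-t), v(t) = -2c_1e^(-6t) + c_2e^(-t)

Coefficient matrix A = [[14, -30], [10, -21]].
Characteristic polynomial det(A - λI) = λ^2 + 7λ + 6 = 0.
Eigenvalues λ = -6, -1.
For λ=-6: (A-λI) row 1 is [20, -30], so an eigenvector is (-3, -2).
For λ=-1: (A-λI) row 1 is [15, -30], so an eigenvector is (2, 1).
General solution: c_1e^(-6t)(-3,-2) + c_2e^(-t)(2,1).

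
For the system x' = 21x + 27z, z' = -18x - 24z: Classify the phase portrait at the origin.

A = [[21,27],[-18,-24]]; det(A-λI) = λ^2 + 3λ - 18.
λ = 3, -6: opposite signs.

saddle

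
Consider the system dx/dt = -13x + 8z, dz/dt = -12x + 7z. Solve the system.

x(t) = -c_1e^(-5t) - 2c_2e^(-t), z(t) = -c_1e^(-5t) - 3c_2e^(-t)

Coefficient matrix A = [[-13, 8], [-12, 7]].
Characteristic polynomial det(A - λI) = λ^2 + 6λ + 5 = 0.
Eigenvalues λ = -5, -1.
For λ=-5: (A-λI) row 1 is [-8, 8], so an eigenvector is (-1, -1).
For λ=-1: (A-λI) row 1 is [-12, 8], so an eigenvector is (-2, -3).
General solution: c_1e^(-5t)(-1,-1) + c_2e^(-t)(-2,-3).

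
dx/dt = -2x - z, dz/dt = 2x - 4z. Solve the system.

x(t) = -K_1e^(-3t)sin(t) + K_2e^(-3t)cos(t), z(t) = -K_1e^(-3t)sin(t) + K_1e^(-3t)cos(t) + K_2e^(-3t)sin(t) + K_2e^(-3t)cos(t)

Coefficient matrix A = [[-2, -1], [2, -4]].
Characteristic polynomial det(A - λI) = λ^2 + 6λ + 10 = 0.
Eigenvalues λ = -3 ± i (complex conjugate pair).
For λ=-3+i: an eigenvector is (0,1) - i(-1,-1) = (0 + i, 1 + i).
A real fundamental pair from Re and Im of e^((-3+i)t)v: X_1 = e^(-3t)(cos(t)·(0,1) + sin(t)·(-1,-1)), X_2 = e^(-3t)(sin(t)·(0,1) - cos(t)·(-1,-1)).
General solution: K_1X_1 + K_2X_2.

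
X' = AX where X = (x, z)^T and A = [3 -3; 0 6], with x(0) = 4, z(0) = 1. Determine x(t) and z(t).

x(t) = -e^(6t) + 5e^(3t), z(t) = e^(6t)

Coefficient matrix A = [[3, -3], [0, 6]].
Characteristic polynomial det(A - λI) = λ^2 - 9λ + 18 = 0.
Eigenvalues λ = 3, 6.
For λ=3: (A-λI) row 1 is [0, -3], so an eigenvector is (-1, 0).
For λ=6: (A-λI) row 1 is [-3, -3], so an eigenvector is (-1, 1).
General solution: C_1e^(3t)(-1,0) + C_2e^(6t)(-1,1).
Applying x(0)=4, z(0)=1 gives C_1=-5, C_2=1.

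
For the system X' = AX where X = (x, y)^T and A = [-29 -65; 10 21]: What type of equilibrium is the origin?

A = [[-29,-65],[10,21]]; det(A-λI) = λ^2 + 8λ + 41.
λ = -4 ± 5i: negative real part.

stable spiral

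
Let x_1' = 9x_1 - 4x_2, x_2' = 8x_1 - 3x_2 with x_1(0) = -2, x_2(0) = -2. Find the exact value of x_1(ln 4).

A = [[9,-4],[8,-3]]; eigenvalues λ = 1, 5.
Eigenvectors: (-1,-2) for λ=1, (1,1) for λ=5.
From the initial condition, c_1 = 0, c_2 = -2.
x_1(ln 4) = (0)(4^1)(-1) + (-2)(4^5)(1) = -2048.

-2048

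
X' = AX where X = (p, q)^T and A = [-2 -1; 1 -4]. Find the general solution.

p(t) = -C_1e^(-3t) - C_2te^(-3t) + C_2e^(-3t), q(t) = -C_1e^(-3t) - C_2te^(-3t) + 2C_2e^(-3t)

Coefficient matrix A = [[-2, -1], [1, -4]].
Characteristic polynomial det(A - λI) = λ^2 + 6λ + 9 = 0.
Single eigenvalue λ = -3 with algebraic multiplicity 2.
Eigenvector v = (-1,-1); generalized eigenvector w with (A-λI)w=v is (1,2).
General solution: e^(-3t)[C_1·v + C_2·(t·v + w)].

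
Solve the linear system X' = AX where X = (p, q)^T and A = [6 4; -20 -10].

p(t) = -C_1e^(-2t)sin(4t) + C_2e^(-2t)cos(4t), q(t) = 2C_1e^(-2t)sin(4t) - C_1e^(-2t)cos(4t) - C_2e^(-2t)sin(4t) - 2C_2e^(-2t)cos(4t)

Coefficient matrix A = [[6, 4], [-20, -10]].
Characteristic polynomial det(A - λI) = λ^2 + 4λ + 20 = 0.
Eigenvalues λ = -2 ± 4i (complex conjugate pair).
For λ=-2+4i: an eigenvector is (0,-1) - i(-1,2) = (0 + i, -1 - 2i).
A real fundamental pair from Re and Im of e^((-2+4i)t)v: X_1 = e^(-2t)(cos(4t)·(0,-1) + sin(4t)·(-1,2)), X_2 = e^(-2t)(sin(4t)·(0,-1) - cos(4t)·(-1,2)).
General solution: C_1X_1 + C_2X_2.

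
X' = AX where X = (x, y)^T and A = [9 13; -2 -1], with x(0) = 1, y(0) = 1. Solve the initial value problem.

x(t) = 18e^(4t)sin(t) + e^(4t)cos(t), y(t) = -7e^(4t)sin(t) + e^(4t)cos(t)

Coefficient matrix A = [[9, 13], [-2, -1]].
Characteristic polynomial det(A - λI) = λ^2 - 8λ + 17 = 0.
Eigenvalues λ = 4 ± i (complex conjugate pair).
For λ=4+i: an eigenvector is (2,-1) - i(-3,1) = (2 + 3i, -1 - i).
A real fundamental pair from Re and Im of e^((4+i)t)v: X_1 = e^(4t)(cos(t)·(2,-1) + sin(t)·(-3,1)), X_2 = e^(4t)(sin(t)·(2,-1) - cos(t)·(-3,1)).
General solution: C_1X_1 + C_2X_2.
Applying x(0)=1, y(0)=1 gives C_1=-4, C_2=3.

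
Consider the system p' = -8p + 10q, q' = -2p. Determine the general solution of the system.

Coefficient matrix A = [[-8, 10], [-2, 0]].
Characteristic polynomial det(A - λI) = λ^2 + 8λ + 20 = 0.
Eigenvalues λ = -4 ± 2i (complex conjugate pair).
For λ=-4+2i: an eigenvector is (-2,-1) - i(-1,0) = (-2 + i, -1).
A real fundamental pair from Re and Im of e^((-4+2i)t)v: X_1 = e^(-4t)(cos(2t)·(-2,-1) + sin(2t)·(-1,0)), X_2 = e^(-4t)(sin(2t)·(-2,-1) - cos(2t)·(-1,0)).
General solution: c_1X_1 + c_2X_2.

p(t) = -c_1e^(-4t)sin(2t) - 2c_1e^(-4t)cos(2t) - 2c_2e^(-4t)sin(2t) + c_2e^(-4t)cos(2t), q(t) = -c_1e^(-4t)cos(2t) - c_2e^(-4t)sin(2t)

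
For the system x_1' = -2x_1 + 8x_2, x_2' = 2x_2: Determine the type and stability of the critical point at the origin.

A = [[-2,8],[0,2]]; det(A-λI) = λ^2 - 4.
λ = 2, -2: opposite signs.

saddle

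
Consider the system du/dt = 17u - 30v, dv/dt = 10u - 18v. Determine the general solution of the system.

Coefficient matrix A = [[17, -30], [10, -18]].
Characteristic polynomial det(A - λI) = λ^2 + λ - 6 = 0.
Eigenvalues λ = -3, 2.
For λ=-3: (A-λI) row 1 is [20, -30], so an eigenvector is (3, 2).
For λ=2: (A-λI) row 1 is [15, -30], so an eigenvector is (2, 1).
General solution: c_1e^(-3t)(3,2) + c_2e^(2t)(2,1).

u(t) = 3c_1e^(-3t) + 2c_2e^(2t), v(t) = 2c_1e^(-3t) + c_2e^(2t)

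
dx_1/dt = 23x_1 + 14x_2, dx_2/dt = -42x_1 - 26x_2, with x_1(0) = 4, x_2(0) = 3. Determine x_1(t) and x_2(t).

x_1(t) = 22e^(2t) - 18e^(-5t), x_2(t) = -33e^(2t) + 36e^(-5t)

Coefficient matrix A = [[23, 14], [-42, -26]].
Characteristic polynomial det(A - λI) = λ^2 + 3λ - 10 = 0.
Eigenvalues λ = -5, 2.
For λ=-5: (A-λI) row 1 is [28, 14], so an eigenvector is (-1, 2).
For λ=2: (A-λI) row 1 is [21, 14], so an eigenvector is (2, -3).
General solution: C_1e^(-5t)(-1,2) + C_2e^(2t)(2,-3).
Applying x_1(0)=4, x_2(0)=3 gives C_1=18, C_2=11.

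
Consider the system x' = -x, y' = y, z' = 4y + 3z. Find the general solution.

Coefficient matrix A = [[-1, 0, 0], [0, 1, 0], [0, 4, 3]].
det(A - λI) = 0 gives eigenvalues λ = -1, 1, 3.
For λ=-1: eigenvector (1,0,0).
For λ=1: eigenvector (0,1,-2).
For λ=3: eigenvector (0,0,1).
General solution: C_1e^(-t)(1,0,0) + C_2e^(t)(0,1,-2) + C_3e^(3t)(0,0,1).

x(t) = C_1e^(-t), y(t) = C_2e^(t), z(t) = -2C_2e^(t) + C_3e^(3t)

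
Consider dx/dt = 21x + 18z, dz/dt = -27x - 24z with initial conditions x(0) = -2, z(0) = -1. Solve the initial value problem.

Coefficient matrix A = [[21, 18], [-27, -24]].
Characteristic polynomial det(A - λI) = λ^2 + 3λ - 18 = 0.
Eigenvalues λ = 3, -6.
For λ=3: (A-λI) row 1 is [18, 18], so an eigenvector is (-1, 1).
For λ=-6: (A-λI) row 1 is [27, 18], so an eigenvector is (-2, 3).
General solution: K_1e^(3t)(-1,1) + K_2e^(-6t)(-2,3).
Applying x(0)=-2, z(0)=-1 gives K_1=8, K_2=-3.

x(t) = -8e^(3t) + 6e^(-6t), z(t) = 8e^(3t) - 9e^(-6t)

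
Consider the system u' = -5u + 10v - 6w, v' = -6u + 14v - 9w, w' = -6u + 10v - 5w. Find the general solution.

Coefficient matrix A = [[-5, 10, -6], [-6, 14, -9], [-6, 10, -5]].
det(A - λI) = 0 gives eigenvalues λ = 4, -1, 1.
For λ=4: eigenvector (2,3,2).
For λ=-1: eigenvector (1,1,1).
For λ=1: eigenvector (2,3,3).
General solution: c_1e^(4t)(2,3,2) + c_2e^(-t)(1,1,1) + c_3e^(t)(2,3,3).

u(t) = 2c_1e^(4t) + c_2e^(-t) + 2c_3e^(t), v(t) = 3c_1e^(4t) + c_2e^(-t) + 3c_3e^(t), w(t) = 2c_1e^(4t) + c_2e^(-t) + 3c_3e^(t)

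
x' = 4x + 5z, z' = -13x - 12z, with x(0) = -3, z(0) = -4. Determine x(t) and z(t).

Coefficient matrix A = [[4, 5], [-13, -12]].
Characteristic polynomial det(A - λI) = λ^2 + 8λ + 17 = 0.
Eigenvalues λ = -4 ± i (complex conjugate pair).
For λ=-4+i: an eigenvector is (2,-3) - i(1,-2) = (2 - i, -3 + 2i).
A real fundamental pair from Re and Im of e^((-4+i)t)v: X_1 = e^(-4t)(cos(t)·(2,-3) + sin(t)·(1,-2)), X_2 = e^(-4t)(sin(t)·(2,-3) - cos(t)·(1,-2)).
General solution: C_1X_1 + C_2X_2.
Applying x(0)=-3, z(0)=-4 gives C_1=-10, C_2=-17.

x(t) = -44e^(-4t)sin(t) - 3e^(-4t)cos(t), z(t) = 71e^(-4t)sin(t) - 4e^(-4t)cos(t)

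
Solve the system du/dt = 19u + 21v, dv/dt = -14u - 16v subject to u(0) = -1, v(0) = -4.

u(t) = -15e^(5t) + 14e^(-2t), v(t) = 10e^(5t) - 14e^(-2t)

Coefficient matrix A = [[19, 21], [-14, -16]].
Characteristic polynomial det(A - λI) = λ^2 - 3λ - 10 = 0.
Eigenvalues λ = -2, 5.
For λ=-2: (A-λI) row 1 is [21, 21], so an eigenvector is (1, -1).
For λ=5: (A-λI) row 1 is [14, 21], so an eigenvector is (3, -2).
General solution: C_1e^(-2t)(1,-1) + C_2e^(5t)(3,-2).
Applying u(0)=-1, v(0)=-4 gives C_1=14, C_2=-5.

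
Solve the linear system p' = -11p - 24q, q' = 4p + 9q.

Coefficient matrix A = [[-11, -24], [4, 9]].
Characteristic polynomial det(A - λI) = λ^2 + 2λ - 3 = 0.
Eigenvalues λ = -3, 1.
For λ=-3: (A-λI) row 1 is [-8, -24], so an eigenvector is (3, -1).
For λ=1: (A-λI) row 1 is [-12, -24], so an eigenvector is (2, -1).
General solution: K_1e^(-3t)(3,-1) + K_2e^(t)(2,-1).

p(t) = 3K_1e^(-3t) + 2K_2e^(t), q(t) = -K_1e^(-3t) - K_2e^(t)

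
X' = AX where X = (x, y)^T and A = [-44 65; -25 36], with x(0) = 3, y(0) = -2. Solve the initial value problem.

Coefficient matrix A = [[-44, 65], [-25, 36]].
Characteristic polynomial det(A - λI) = λ^2 + 8λ + 41 = 0.
Eigenvalues λ = -4 ± 5i (complex conjugate pair).
For λ=-4+5i: an eigenvector is (2,1) - i(-3,-2) = (2 + 3i, 1 + 2i).
A real fundamental pair from Re and Im of e^((-4+5i)t)v: X_1 = e^(-4t)(cos(5t)·(2,1) + sin(5t)·(-3,-2)), X_2 = e^(-4t)(sin(5t)·(2,1) - cos(5t)·(-3,-2)).
General solution: K_1X_1 + K_2X_2.
Applying x(0)=3, y(0)=-2 gives K_1=12, K_2=-7.

x(t) = -50e^(-4t)sin(5t) + 3e^(-4t)cos(5t), y(t) = -31e^(-4t)sin(5t) - 2e^(-4t)cos(5t)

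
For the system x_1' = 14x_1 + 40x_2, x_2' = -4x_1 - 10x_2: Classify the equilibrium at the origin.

unstable spiral

A = [[14,40],[-4,-10]]; det(A-λI) = λ^2 - 4λ + 20.
λ = 2 ± 4i: positive real part.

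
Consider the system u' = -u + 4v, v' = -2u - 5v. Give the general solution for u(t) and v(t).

Coefficient matrix A = [[-1, 4], [-2, -5]].
Characteristic polynomial det(A - λI) = λ^2 + 6λ + 13 = 0.
Eigenvalues λ = -3 ± 2i (complex conjugate pair).
For λ=-3+2i: an eigenvector is (-1,0) - i(-1,1) = (-1 + i, 0 - i).
A real fundamental pair from Re and Im of e^((-3+2i)t)v: X_1 = e^(-3t)(cos(2t)·(-1,0) + sin(2t)·(-1,1)), X_2 = e^(-3t)(sin(2t)·(-1,0) - cos(2t)·(-1,1)).
General solution: C_1X_1 + C_2X_2.

u(t) = -C_1e^(-3t)sin(2t) - C_1e^(-3t)cos(2t) - C_2e^(-3t)sin(2t) + C_2e^(-3t)cos(2t), v(t) = C_1e^(-3t)sin(2t) - C_2e^(-3t)cos(2t)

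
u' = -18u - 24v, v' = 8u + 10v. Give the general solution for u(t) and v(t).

Coefficient matrix A = [[-18, -24], [8, 10]].
Characteristic polynomial det(A - λI) = λ^2 + 8λ + 12 = 0.
Eigenvalues λ = -2, -6.
For λ=-2: (A-λI) row 1 is [-16, -24], so an eigenvector is (3, -2).
For λ=-6: (A-λI) row 1 is [-12, -24], so an eigenvector is (-2, 1).
General solution: K_1e^(-2t)(3,-2) + K_2e^(-6t)(-2,1).

u(t) = 3K_1e^(-2t) - 2K_2e^(-6t), v(t) = -2K_1e^(-2t) + K_2e^(-6t)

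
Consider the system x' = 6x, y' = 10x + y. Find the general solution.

Coefficient matrix A = [[6, 0], [10, 1]].
Characteristic polynomial det(A - λI) = λ^2 - 7λ + 6 = 0.
Eigenvalues λ = 6, 1.
For λ=6: (A-λI) row 2 is [10, -5], so an eigenvector is (1, 2).
For λ=1: (A-λI) row 1 is [5, 0], so an eigenvector is (0, -1).
General solution: c_1e^(6t)(1,2) + c_2e^(t)(0,-1).

x(t) = c_1e^(6t), y(t) = 2c_1e^(6t) - c_2e^(t)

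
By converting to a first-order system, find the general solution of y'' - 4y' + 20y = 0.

Let x_1 = y, x_2 = y'. Then x_1' = x_2 and x_2' = -20x_1 + 4x_2.
A = [[0,1],[-20,4]]; det(A-λI) = λ^2 - 4λ + 20.
Eigenvalues λ = 2 ± 4i.

y(t) = c_1e^(2t)cos(4t) + c_2e^(2t)sin(4t)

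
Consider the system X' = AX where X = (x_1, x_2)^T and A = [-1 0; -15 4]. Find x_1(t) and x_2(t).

Coefficient matrix A = [[-1, 0], [-15, 4]].
Characteristic polynomial det(A - λI) = λ^2 - 3λ - 4 = 0.
Eigenvalues λ = -1, 4.
For λ=-1: (A-λI) row 2 is [-15, 5], so an eigenvector is (1, 3).
For λ=4: (A-λI) row 1 is [-5, 0], so an eigenvector is (0, -1).
General solution: K_1e^(-t)(1,3) + K_2e^(4t)(0,-1).

x_1(t) = K_1e^(-t), x_2(t) = 3K_1e^(-t) - K_2e^(4t)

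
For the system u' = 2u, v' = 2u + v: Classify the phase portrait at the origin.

unstable node

A = [[2,0],[2,1]]; det(A-λI) = λ^2 - 3λ + 2.
λ = 2, 1: both positive.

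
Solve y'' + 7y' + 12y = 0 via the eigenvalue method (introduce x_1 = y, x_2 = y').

Let x_1 = y, x_2 = y'. Then x_1' = x_2 and x_2' = -12x_1 - 7x_2.
A = [[0,1],[-12,-7]]; det(A-λI) = λ^2 + 7λ + 12.
Eigenvalues λ = -3, -4 with eigenvectors (1,-3), (1,-4).

y(t) = C_1e^(-3t) + C_2e^(-4t)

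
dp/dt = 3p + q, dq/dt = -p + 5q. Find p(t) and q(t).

Coefficient matrix A = [[3, 1], [-1, 5]].
Characteristic polynomial det(A - λI) = λ^2 - 8λ + 16 = 0.
Single eigenvalue λ = 4 with algebraic multiplicity 2.
Eigenvector v = (-1,-1); generalized eigenvector w with (A-λI)w=v is (1,0).
General solution: e^(4t)[C_1·v + C_2·(t·v + w)].

p(t) = -C_1e^(4t) - C_2te^(4t) + C_2e^(4t), q(t) = -C_1e^(4t) - C_2te^(4t)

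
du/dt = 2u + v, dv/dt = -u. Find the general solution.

Coefficient matrix A = [[2, 1], [-1, 0]].
Characteristic polynomial det(A - λI) = λ^2 - 2λ + 1 = 0.
Single eigenvalue λ = 1 with algebraic multiplicity 2.
Eigenvector v = (1,-1); generalized eigenvector w with (A-λI)w=v is (3,-2).
General solution: e^(t)[K_1·v + K_2·(t·v + w)].

u(t) = K_1e^(t) + K_2te^(t) + 3K_2e^(t), v(t) = -K_1e^(t) - K_2te^(t) - 2K_2e^(t)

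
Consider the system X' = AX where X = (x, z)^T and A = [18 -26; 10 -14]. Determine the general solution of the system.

x(t) = 2K_1e^(2t)sin(2t) - 3K_1e^(2t)cos(2t) - 3K_2e^(2t)sin(2t) - 2K_2e^(2t)cos(2t), z(t) = K_1e^(2t)sin(2t) - 2K_1e^(2t)cos(2t) - 2K_2e^(2t)sin(2t) - K_2e^(2t)cos(2t)

Coefficient matrix A = [[18, -26], [10, -14]].
Characteristic polynomial det(A - λI) = λ^2 - 4λ + 8 = 0.
Eigenvalues λ = 2 ± 2i (complex conjugate pair).
For λ=2+2i: an eigenvector is (-3,-2) - i(2,1) = (-3 - 2i, -2 - i).
A real fundamental pair from Re and Im of e^((2+2i)t)v: X_1 = e^(2t)(cos(2t)·(-3,-2) + sin(2t)·(2,1)), X_2 = e^(2t)(sin(2t)·(-3,-2) - cos(2t)·(2,1)).
General solution: K_1X_1 + K_2X_2.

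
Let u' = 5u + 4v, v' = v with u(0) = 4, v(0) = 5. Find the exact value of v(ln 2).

A = [[5,4],[0,1]]; eigenvalues λ = 5, 1.
Eigenvectors: (-1,0) for λ=5, (-1,1) for λ=1.
From the initial condition, c_1 = -9, c_2 = 5.
v(ln 2) = (-9)(2^5)(0) + (5)(2^1)(1) = 10.

10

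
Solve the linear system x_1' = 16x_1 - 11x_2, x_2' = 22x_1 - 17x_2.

Coefficient matrix A = [[16, -11], [22, -17]].
Characteristic polynomial det(A - λI) = λ^2 + λ - 30 = 0.
Eigenvalues λ = -6, 5.
For λ=-6: (A-λI) row 1 is [22, -11], so an eigenvector is (-1, -2).
For λ=5: (A-λI) row 1 is [11, -11], so an eigenvector is (1, 1).
General solution: K_1e^(-6t)(-1,-2) + K_2e^(5t)(1,1).

x_1(t) = -K_1e^(-6t) + K_2e^(5t), x_2(t) = -2K_1e^(-6t) + K_2e^(5t)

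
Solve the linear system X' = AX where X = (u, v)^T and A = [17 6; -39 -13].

u(t) = K_1e^(2t)sin(3t) + K_1e^(2t)cos(3t) + K_2e^(2t)sin(3t) - K_2e^(2t)cos(3t), v(t) = -3K_1e^(2t)sin(3t) - 2K_1e^(2t)cos(3t) - 2K_2e^(2t)sin(3t) + 3K_2e^(2t)cos(3t)

Coefficient matrix A = [[17, 6], [-39, -13]].
Characteristic polynomial det(A - λI) = λ^2 - 4λ + 13 = 0.
Eigenvalues λ = 2 ± 3i (complex conjugate pair).
For λ=2+3i: an eigenvector is (1,-2) - i(1,-3) = (1 - i, -2 + 3i).
A real fundamental pair from Re and Im of e^((2+3i)t)v: X_1 = e^(2t)(cos(3t)·(1,-2) + sin(3t)·(1,-3)), X_2 = e^(2t)(sin(3t)·(1,-2) - cos(3t)·(1,-3)).
General solution: K_1X_1 + K_2X_2.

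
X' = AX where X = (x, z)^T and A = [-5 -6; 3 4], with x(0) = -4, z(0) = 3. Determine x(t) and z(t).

x(t) = -2e^(t) - 2e^(-2t), z(t) = 2e^(t) + e^(-2t)

Coefficient matrix A = [[-5, -6], [3, 4]].
Characteristic polynomial det(A - λI) = λ^2 + λ - 2 = 0.
Eigenvalues λ = 1, -2.
For λ=1: (A-λI) row 1 is [-6, -6], so an eigenvector is (-1, 1).
For λ=-2: (A-λI) row 1 is [-3, -6], so an eigenvector is (2, -1).
General solution: c_1e^(t)(-1,1) + c_2e^(-2t)(2,-1).
Applying x(0)=-4, z(0)=3 gives c_1=2, c_2=-1.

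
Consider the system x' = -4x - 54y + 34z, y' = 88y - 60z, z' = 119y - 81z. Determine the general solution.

x(t) = c_1e^(-4t) - 10c_2e^(3t) - 4c_3e^(4t), y(t) = 12c_2e^(3t) + 5c_3e^(4t), z(t) = 17c_2e^(3t) + 7c_3e^(4t)

Coefficient matrix A = [[-4, -54, 34], [0, 88, -60], [0, 119, -81]].
det(A - λI) = 0 gives eigenvalues λ = -4, 3, 4.
For λ=-4: eigenvector (1,0,0).
For λ=3: eigenvector (-10,12,17).
For λ=4: eigenvector (-4,5,7).
General solution: c_1e^(-4t)(1,0,0) + c_2e^(3t)(-10,12,17) + c_3e^(4t)(-4,5,7).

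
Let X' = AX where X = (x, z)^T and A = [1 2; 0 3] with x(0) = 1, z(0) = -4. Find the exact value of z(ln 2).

A = [[1,2],[0,3]]; eigenvalues λ = 1, 3.
Eigenvectors: (-1,0) for λ=1, (1,1) for λ=3.
From the initial condition, c_1 = -5, c_2 = -4.
z(ln 2) = (-5)(2^1)(0) + (-4)(2^3)(1) = -32.

-32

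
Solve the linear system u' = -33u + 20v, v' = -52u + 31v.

Coefficient matrix A = [[-33, 20], [-52, 31]].
Characteristic polynomial det(A - λI) = λ^2 + 2λ + 17 = 0.
Eigenvalues λ = -1 ± 4i (complex conjugate pair).
For λ=-1+4i: an eigenvector is (2,3) - i(-1,-2) = (2 + i, 3 + 2i).
A real fundamental pair from Re and Im of e^((-1+4i)t)v: X_1 = e^(-t)(cos(4t)·(2,3) + sin(4t)·(-1,-2)), X_2 = e^(-t)(sin(4t)·(2,3) - cos(4t)·(-1,-2)).
General solution: K_1X_1 + K_2X_2.

u(t) = -K_1e^(-t)sin(4t) + 2K_1e^(-t)cos(4t) + 2K_2e^(-t)sin(4t) + K_2e^(-t)cos(4t), v(t) = -2K_1e^(-t)sin(4t) + 3K_1e^(-t)cos(4t) + 3K_2e^(-t)sin(4t) + 2K_2e^(-t)cos(4t)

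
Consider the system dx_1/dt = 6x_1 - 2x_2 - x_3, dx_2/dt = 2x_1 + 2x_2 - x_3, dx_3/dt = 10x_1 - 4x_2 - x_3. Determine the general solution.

Coefficient matrix A = [[6, -2, -1], [2, 2, -1], [10, -4, -1]].
det(A - λI) = 0 gives eigenvalues λ = 1, 2, 4.
For λ=1: eigenvector (1,1,3).
For λ=2: eigenvector (1,1,2).
For λ=4: eigenvector (1,0,2).
General solution: C_1e^(t)(1,1,3) + C_2e^(2t)(1,1,2) + C_3e^(4t)(1,0,2).

x_1(t) = C_1e^(t) + C_2e^(2t) + C_3e^(4t), x_2(t) = C_1e^(t) + C_2e^(2t), x_3(t) = 3C_1e^(t) + 2C_2e^(2t) + 2C_3e^(4t)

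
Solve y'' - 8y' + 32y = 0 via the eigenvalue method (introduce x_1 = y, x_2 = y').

y(t) = C_1e^(4t)cos(4t) + C_2e^(4t)sin(4t)

Let x_1 = y, x_2 = y'. Then x_1' = x_2 and x_2' = -32x_1 + 8x_2.
A = [[0,1],[-32,8]]; det(A-λI) = λ^2 - 8λ + 32.
Eigenvalues λ = 4 ± 4i.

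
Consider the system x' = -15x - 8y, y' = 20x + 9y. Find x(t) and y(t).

Coefficient matrix A = [[-15, -8], [20, 9]].
Characteristic polynomial det(A - λI) = λ^2 + 6λ + 25 = 0.
Eigenvalues λ = -3 ± 4i (complex conjugate pair).
For λ=-3+4i: an eigenvector is (-1,1) - i(1,-2) = (-1 - i, 1 + 2i).
A real fundamental pair from Re and Im of e^((-3+4i)t)v: X_1 = e^(-3t)(cos(4t)·(-1,1) + sin(4t)·(1,-2)), X_2 = e^(-3t)(sin(4t)·(-1,1) - cos(4t)·(1,-2)).
General solution: C_1X_1 + C_2X_2.

x(t) = C_1e^(-3t)sin(4t) - C_1e^(-3t)cos(4t) - C_2e^(-3t)sin(4t) - C_2e^(-3t)cos(4t), y(t) = -2C_1e^(-3t)sin(4t) + C_1e^(-3t)cos(4t) + C_2e^(-3t)sin(4t) + 2C_2e^(-3t)cos(4t)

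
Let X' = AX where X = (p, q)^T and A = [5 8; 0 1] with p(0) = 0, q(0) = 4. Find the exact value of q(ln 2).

8

A = [[5,8],[0,1]]; eigenvalues λ = 5, 1.
Eigenvectors: (1,0) for λ=5, (-2,1) for λ=1.
From the initial condition, c_1 = 8, c_2 = 4.
q(ln 2) = (8)(2^5)(0) + (4)(2^1)(1) = 8.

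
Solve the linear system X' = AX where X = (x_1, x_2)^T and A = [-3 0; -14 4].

x_1(t) = -C_1e^(-3t), x_2(t) = -2C_1e^(-3t) - C_2e^(4t)

Coefficient matrix A = [[-3, 0], [-14, 4]].
Characteristic polynomial det(A - λI) = λ^2 - λ - 12 = 0.
Eigenvalues λ = -3, 4.
For λ=-3: (A-λI) row 2 is [-14, 7], so an eigenvector is (-1, -2).
For λ=4: (A-λI) row 1 is [-7, 0], so an eigenvector is (0, -1).
General solution: C_1e^(-3t)(-1,-2) + C_2e^(4t)(0,-1).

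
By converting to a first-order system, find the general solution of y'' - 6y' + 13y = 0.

Let x_1 = y, x_2 = y'. Then x_1' = x_2 and x_2' = -13x_1 + 6x_2.
A = [[0,1],[-13,6]]; det(A-λI) = λ^2 - 6λ + 13.
Eigenvalues λ = 3 ± 2i.

y(t) = c_1e^(3t)cos(2t) + c_2e^(3t)sin(2t)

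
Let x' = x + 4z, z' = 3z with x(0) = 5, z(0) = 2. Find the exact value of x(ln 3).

111

A = [[1,4],[0,3]]; eigenvalues λ = 3, 1.
Eigenvectors: (-2,-1) for λ=3, (-1,0) for λ=1.
From the initial condition, c_1 = -2, c_2 = -1.
x(ln 3) = (-2)(3^3)(-2) + (-1)(3^1)(-1) = 111.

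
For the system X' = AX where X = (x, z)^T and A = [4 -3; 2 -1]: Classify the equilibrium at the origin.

unstable node

A = [[4,-3],[2,-1]]; det(A-λI) = λ^2 - 3λ + 2.
λ = 1, 2: both positive.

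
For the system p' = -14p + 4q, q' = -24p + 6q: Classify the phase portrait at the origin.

A = [[-14,4],[-24,6]]; det(A-λI) = λ^2 + 8λ + 12.
λ = -6, -2: both negative.

stable node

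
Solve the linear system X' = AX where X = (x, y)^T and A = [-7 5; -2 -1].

x(t) = -2c_1e^(-4t)sin(t) - c_1e^(-4t)cos(t) - c_2e^(-4t)sin(t) + 2c_2e^(-4t)cos(t), y(t) = -c_1e^(-4t)sin(t) - c_1e^(-4t)cos(t) - c_2e^(-4t)sin(t) + c_2e^(-4t)cos(t)

Coefficient matrix A = [[-7, 5], [-2, -1]].
Characteristic polynomial det(A - λI) = λ^2 + 8λ + 17 = 0.
Eigenvalues λ = -4 ± i (complex conjugate pair).
For λ=-4+i: an eigenvector is (-1,-1) - i(-2,-1) = (-1 + 2i, -1 + i).
A real fundamental pair from Re and Im of e^((-4+i)t)v: X_1 = e^(-4t)(cos(t)·(-1,-1) + sin(t)·(-2,-1)), X_2 = e^(-4t)(sin(t)·(-1,-1) - cos(t)·(-2,-1)).
General solution: c_1X_1 + c_2X_2.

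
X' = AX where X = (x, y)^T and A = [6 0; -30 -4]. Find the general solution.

Coefficient matrix A = [[6, 0], [-30, -4]].
Characteristic polynomial det(A - λI) = λ^2 - 2λ - 24 = 0.
Eigenvalues λ = 6, -4.
For λ=6: (A-λI) row 2 is [-30, -10], so an eigenvector is (-1, 3).
For λ=-4: (A-λI) row 1 is [10, 0], so an eigenvector is (0, -1).
General solution: K_1e^(6t)(-1,3) + K_2e^(-4t)(0,-1).

x(t) = -K_1e^(6t), y(t) = 3K_1e^(6t) - K_2e^(-4t)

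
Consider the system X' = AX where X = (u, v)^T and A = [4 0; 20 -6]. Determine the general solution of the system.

u(t) = K_2e^(4t), v(t) = K_1e^(-6t) + 2K_2e^(4t)

Coefficient matrix A = [[4, 0], [20, -6]].
Characteristic polynomial det(A - λI) = λ^2 + 2λ - 24 = 0.
Eigenvalues λ = -6, 4.
For λ=-6: (A-λI) row 1 is [10, 0], so an eigenvector is (0, 1).
For λ=4: (A-λI) row 2 is [20, -10], so an eigenvector is (1, 2).
General solution: K_1e^(-6t)(0,1) + K_2e^(4t)(1,2).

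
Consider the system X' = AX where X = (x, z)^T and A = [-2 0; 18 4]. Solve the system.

Coefficient matrix A = [[-2, 0], [18, 4]].
Characteristic polynomial det(A - λI) = λ^2 - 2λ - 8 = 0.
Eigenvalues λ = -2, 4.
For λ=-2: (A-λI) row 2 is [18, 6], so an eigenvector is (1, -3).
For λ=4: (A-λI) row 1 is [-6, 0], so an eigenvector is (0, 1).
General solution: K_1e^(-2t)(1,-3) + K_2e^(4t)(0,1).

x(t) = K_1e^(-2t), z(t) = -3K_1e^(-2t) + K_2e^(4t)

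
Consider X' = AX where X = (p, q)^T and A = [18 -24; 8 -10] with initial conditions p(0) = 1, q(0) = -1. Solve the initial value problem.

Coefficient matrix A = [[18, -24], [8, -10]].
Characteristic polynomial det(A - λI) = λ^2 - 8λ + 12 = 0.
Eigenvalues λ = 2, 6.
For λ=2: (A-λI) row 1 is [16, -24], so an eigenvector is (-3, -2).
For λ=6: (A-λI) row 1 is [12, -24], so an eigenvector is (-2, -1).
General solution: c_1e^(2t)(-3,-2) + c_2e^(6t)(-2,-1).
Applying p(0)=1, q(0)=-1 gives c_1=3, c_2=-5.

p(t) = 10e^(6t) - 9e^(2t), q(t) = 5e^(6t) - 6e^(2t)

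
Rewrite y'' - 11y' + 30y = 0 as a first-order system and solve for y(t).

Let x_1 = y, x_2 = y'. Then x_1' = x_2 and x_2' = -30x_1 + 11x_2.
A = [[0,1],[-30,11]]; det(A-λI) = λ^2 - 11λ + 30.
Eigenvalues λ = 5, 6 with eigenvectors (1,5), (1,6).

y(t) = K_1e^(5t) + K_2e^(6t)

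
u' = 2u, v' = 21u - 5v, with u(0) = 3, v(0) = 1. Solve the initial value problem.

u(t) = 3e^(2t), v(t) = 9e^(2t) - 8e^(-5t)

Coefficient matrix A = [[2, 0], [21, -5]].
Characteristic polynomial det(A - λI) = λ^2 + 3λ - 10 = 0.
Eigenvalues λ = -5, 2.
For λ=-5: (A-λI) row 1 is [7, 0], so an eigenvector is (0, -1).
For λ=2: (A-λI) row 2 is [21, -7], so an eigenvector is (1, 3).
General solution: C_1e^(-5t)(0,-1) + C_2e^(2t)(1,3).
Applying u(0)=3, v(0)=1 gives C_1=8, C_2=3.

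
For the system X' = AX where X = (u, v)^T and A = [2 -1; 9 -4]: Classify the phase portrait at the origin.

stable improper node

A = [[2,-1],[9,-4]]; det(A-λI) = λ^2 + 2λ + 1.
repeated λ = -1 with a single eigenvector.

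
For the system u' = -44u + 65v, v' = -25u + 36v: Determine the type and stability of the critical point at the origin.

stable spiral

A = [[-44,65],[-25,36]]; det(A-λI) = λ^2 + 8λ + 41.
λ = -4 ± 5i: negative real part.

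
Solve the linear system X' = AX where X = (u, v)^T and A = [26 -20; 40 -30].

Coefficient matrix A = [[26, -20], [40, -30]].
Characteristic polynomial det(A - λI) = λ^2 + 4λ + 20 = 0.
Eigenvalues λ = -2 ± 4i (complex conjugate pair).
For λ=-2+4i: an eigenvector is (2,3) - i(-1,-1) = (2 + i, 3 + i).
A real fundamental pair from Re and Im of e^((-2+4i)t)v: X_1 = e^(-2t)(cos(4t)·(2,3) + sin(4t)·(-1,-1)), X_2 = e^(-2t)(sin(4t)·(2,3) - cos(4t)·(-1,-1)).
General solution: c_1X_1 + c_2X_2.

u(t) = -c_1e^(-2t)sin(4t) + 2c_1e^(-2t)cos(4t) + 2c_2e^(-2t)sin(4t) + c_2e^(-2t)cos(4t), v(t) = -c_1e^(-2t)sin(4t) + 3c_1e^(-2t)cos(4t) + 3c_2e^(-2t)sin(4t) + c_2e^(-2t)cos(4t)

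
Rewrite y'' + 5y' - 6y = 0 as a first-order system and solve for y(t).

y(t) = c_1e^(-6t) + c_2e^(t)

Let x_1 = y, x_2 = y'. Then x_1' = x_2 and x_2' = 6x_1 - 5x_2.
A = [[0,1],[6,-5]]; det(A-λI) = λ^2 + 5λ - 6.
Eigenvalues λ = -6, 1 with eigenvectors (1,-6), (1,1).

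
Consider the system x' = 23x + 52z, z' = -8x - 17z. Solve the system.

x(t) = -2c_1e^(3t)sin(4t) - 3c_1e^(3t)cos(4t) - 3c_2e^(3t)sin(4t) + 2c_2e^(3t)cos(4t), z(t) = c_1e^(3t)sin(4t) + c_1e^(3t)cos(4t) + c_2e^(3t)sin(4t) - c_2e^(3t)cos(4t)

Coefficient matrix A = [[23, 52], [-8, -17]].
Characteristic polynomial det(A - λI) = λ^2 - 6λ + 25 = 0.
Eigenvalues λ = 3 ± 4i (complex conjugate pair).
For λ=3+4i: an eigenvector is (-3,1) - i(-2,1) = (-3 + 2i, 1 - i).
A real fundamental pair from Re and Im of e^((3+4i)t)v: X_1 = e^(3t)(cos(4t)·(-3,1) + sin(4t)·(-2,1)), X_2 = e^(3t)(sin(4t)·(-3,1) - cos(4t)·(-2,1)).
General solution: c_1X_1 + c_2X_2.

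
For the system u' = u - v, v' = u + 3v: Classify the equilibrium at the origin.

unstable improper node

A = [[1,-1],[1,3]]; det(A-λI) = λ^2 - 4λ + 4.
repeated λ = 2 with a single eigenvector.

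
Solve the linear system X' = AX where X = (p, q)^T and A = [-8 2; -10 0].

p(t) = -K_1e^(-4t)cos(2t) - K_2e^(-4t)sin(2t), q(t) = K_1e^(-4t)sin(2t) - 2K_1e^(-4t)cos(2t) - 2K_2e^(-4t)sin(2t) - K_2e^(-4t)cos(2t)

Coefficient matrix A = [[-8, 2], [-10, 0]].
Characteristic polynomial det(A - λI) = λ^2 + 8λ + 20 = 0.
Eigenvalues λ = -4 ± 2i (complex conjugate pair).
For λ=-4+2i: an eigenvector is (-1,-2) - i(0,1) = (-1, -2 - i).
A real fundamental pair from Re and Im of e^((-4+2i)t)v: X_1 = e^(-4t)(cos(2t)·(-1,-2) + sin(2t)·(0,1)), X_2 = e^(-4t)(sin(2t)·(-1,-2) - cos(2t)·(0,1)).
General solution: K_1X_1 + K_2X_2.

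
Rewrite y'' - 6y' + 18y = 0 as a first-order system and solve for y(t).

y(t) = c_1e^(3t)cos(3t) + c_2e^(3t)sin(3t)

Let x_1 = y, x_2 = y'. Then x_1' = x_2 and x_2' = -18x_1 + 6x_2.
A = [[0,1],[-18,6]]; det(A-λI) = λ^2 - 6λ + 18.
Eigenvalues λ = 3 ± 3i.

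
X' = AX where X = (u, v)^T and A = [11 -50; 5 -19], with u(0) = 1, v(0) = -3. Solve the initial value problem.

Coefficient matrix A = [[11, -50], [5, -19]].
Characteristic polynomial det(A - λI) = λ^2 + 8λ + 41 = 0.
Eigenvalues λ = -4 ± 5i (complex conjugate pair).
For λ=-4+5i: an eigenvector is (1,0) - i(3,1) = (1 - 3i, 0 - i).
A real fundamental pair from Re and Im of e^((-4+5i)t)v: X_1 = e^(-4t)(cos(5t)·(1,0) + sin(5t)·(3,1)), X_2 = e^(-4t)(sin(5t)·(1,0) - cos(5t)·(3,1)).
General solution: c_1X_1 + c_2X_2.
Applying u(0)=1, v(0)=-3 gives c_1=10, c_2=3.

u(t) = 33e^(-4t)sin(5t) + e^(-4t)cos(5t), v(t) = 10e^(-4t)sin(5t) - 3e^(-4t)cos(5t)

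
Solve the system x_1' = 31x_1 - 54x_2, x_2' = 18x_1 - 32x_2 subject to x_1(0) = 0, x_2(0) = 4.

x_1(t) = -24e^(4t) + 24e^(-5t), x_2(t) = -12e^(4t) + 16e^(-5t)

Coefficient matrix A = [[31, -54], [18, -32]].
Characteristic polynomial det(A - λI) = λ^2 + λ - 20 = 0.
Eigenvalues λ = -5, 4.
For λ=-5: (A-λI) row 1 is [36, -54], so an eigenvector is (3, 2).
For λ=4: (A-λI) row 1 is [27, -54], so an eigenvector is (-2, -1).
General solution: c_1e^(-5t)(3,2) + c_2e^(4t)(-2,-1).
Applying x_1(0)=0, x_2(0)=4 gives c_1=8, c_2=12.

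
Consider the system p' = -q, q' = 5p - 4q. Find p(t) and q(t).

Coefficient matrix A = [[0, -1], [5, -4]].
Characteristic polynomial det(A - λI) = λ^2 + 4λ + 5 = 0.
Eigenvalues λ = -2 ± i (complex conjugate pair).
For λ=-2+i: an eigenvector is (-1,-2) - i(0,-1) = (-1, -2 + i).
A real fundamental pair from Re and Im of e^((-2+i)t)v: X_1 = e^(-2t)(cos(t)·(-1,-2) + sin(t)·(0,-1)), X_2 = e^(-2t)(sin(t)·(-1,-2) - cos(t)·(0,-1)).
General solution: C_1X_1 + C_2X_2.

p(t) = -C_1e^(-2t)cos(t) - C_2e^(-2t)sin(t), q(t) = -C_1e^(-2t)sin(t) - 2C_1e^(-2t)cos(t) - 2C_2e^(-2t)sin(t) + C_2e^(-2t)cos(t)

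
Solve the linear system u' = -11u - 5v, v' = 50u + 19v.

u(t) = c_1e^(4t)sin(5t) - c_2e^(4t)cos(5t), v(t) = -3c_1e^(4t)sin(5t) - c_1e^(4t)cos(5t) - c_2e^(4t)sin(5t) + 3c_2e^(4t)cos(5t)

Coefficient matrix A = [[-11, -5], [50, 19]].
Characteristic polynomial det(A - λI) = λ^2 - 8λ + 41 = 0.
Eigenvalues λ = 4 ± 5i (complex conjugate pair).
For λ=4+5i: an eigenvector is (0,-1) - i(1,-3) = (0 - i, -1 + 3i).
A real fundamental pair from Re and Im of e^((4+5i)t)v: X_1 = e^(4t)(cos(5t)·(0,-1) + sin(5t)·(1,-3)), X_2 = e^(4t)(sin(5t)·(0,-1) - cos(5t)·(1,-3)).
General solution: c_1X_1 + c_2X_2.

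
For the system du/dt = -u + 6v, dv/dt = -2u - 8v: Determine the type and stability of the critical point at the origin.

A = [[-1,6],[-2,-8]]; det(A-λI) = λ^2 + 9λ + 20.
λ = -5, -4: both negative.

stable node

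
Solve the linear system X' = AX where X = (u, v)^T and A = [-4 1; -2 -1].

u(t) = -K_1e^(-3t) - K_2e^(-2t), v(t) = -K_1e^(-3t) - 2K_2e^(-2t)

Coefficient matrix A = [[-4, 1], [-2, -1]].
Characteristic polynomial det(A - λI) = λ^2 + 5λ + 6 = 0.
Eigenvalues λ = -3, -2.
For λ=-3: (A-λI) row 1 is [-1, 1], so an eigenvector is (-1, -1).
For λ=-2: (A-λI) row 1 is [-2, 1], so an eigenvector is (-1, -2).
General solution: K_1e^(-3t)(-1,-1) + K_2e^(-2t)(-1,-2).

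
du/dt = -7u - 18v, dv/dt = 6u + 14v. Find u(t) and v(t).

u(t) = -3c_1e^(5t) - 2c_2e^(2t), v(t) = 2c_1e^(5t) + c_2e^(2t)

Coefficient matrix A = [[-7, -18], [6, 14]].
Characteristic polynomial det(A - λI) = λ^2 - 7λ + 10 = 0.
Eigenvalues λ = 5, 2.
For λ=5: (A-λI) row 1 is [-12, -18], so an eigenvector is (-3, 2).
For λ=2: (A-λI) row 1 is [-9, -18], so an eigenvector is (-2, 1).
General solution: c_1e^(5t)(-3,2) + c_2e^(2t)(-2,1).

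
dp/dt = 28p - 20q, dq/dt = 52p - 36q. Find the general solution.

Coefficient matrix A = [[28, -20], [52, -36]].
Characteristic polynomial det(A - λI) = λ^2 + 8λ + 32 = 0.
Eigenvalues λ = -4 ± 4i (complex conjugate pair).
For λ=-4+4i: an eigenvector is (1,2) - i(-2,-3) = (1 + 2i, 2 + 3i).
A real fundamental pair from Re and Im of e^((-4+4i)t)v: X_1 = e^(-4t)(cos(4t)·(1,2) + sin(4t)·(-2,-3)), X_2 = e^(-4t)(sin(4t)·(1,2) - cos(4t)·(-2,-3)).
General solution: K_1X_1 + K_2X_2.

p(t) = -2K_1e^(-4t)sin(4t) + K_1e^(-4t)cos(4t) + K_2e^(-4t)sin(4t) + 2K_2e^(-4t)cos(4t), q(t) = -3K_1e^(-4t)sin(4t) + 2K_1e^(-4t)cos(4t) + 2K_2e^(-4t)sin(4t) + 3K_2e^(-4t)cos(4t)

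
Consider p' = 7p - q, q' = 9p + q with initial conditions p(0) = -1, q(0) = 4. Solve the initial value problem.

Coefficient matrix A = [[7, -1], [9, 1]].
Characteristic polynomial det(A - λI) = λ^2 - 8λ + 16 = 0.
Single eigenvalue λ = 4 with algebraic multiplicity 2.
Eigenvector v = (-1,-3); generalized eigenvector w with (A-λI)w=v is (-1,-2).
General solution: e^(4t)[c_1·v + c_2·(t·v + w)].
Applying p(0)=-1, q(0)=4 gives c_1=-6, c_2=7.

p(t) = -7te^(4t) - e^(4t), q(t) = -21te^(4t) + 4e^(4t)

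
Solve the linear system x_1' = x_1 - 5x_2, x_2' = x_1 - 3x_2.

Coefficient matrix A = [[1, -5], [1, -3]].
Characteristic polynomial det(A - λI) = λ^2 + 2λ + 2 = 0.
Eigenvalues λ = -1 ± i (complex conjugate pair).
For λ=-1+i: an eigenvector is (-2,-1) - i(1,0) = (-2 - i, -1).
A real fundamental pair from Re and Im of e^((-1+i)t)v: X_1 = e^(-t)(cos(t)·(-2,-1) + sin(t)·(1,0)), X_2 = e^(-t)(sin(t)·(-2,-1) - cos(t)·(1,0)).
General solution: C_1X_1 + C_2X_2.

x_1(t) = C_1e^(-t)sin(t) - 2C_1e^(-t)cos(t) - 2C_2e^(-t)sin(t) - C_2e^(-t)cos(t), x_2(t) = -C_1e^(-t)cos(t) - C_2e^(-t)sin(t)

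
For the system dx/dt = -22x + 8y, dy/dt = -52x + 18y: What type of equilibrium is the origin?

A = [[-22,8],[-52,18]]; det(A-λI) = λ^2 + 4λ + 20.
λ = -2 ± 4i: negative real part.

stable spiral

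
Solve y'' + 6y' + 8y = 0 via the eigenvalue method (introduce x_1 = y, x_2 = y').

y(t) = C_1e^(-2t) + C_2e^(-4t)

Let x_1 = y, x_2 = y'. Then x_1' = x_2 and x_2' = -8x_1 - 6x_2.
A = [[0,1],[-8,-6]]; det(A-λI) = λ^2 + 6λ + 8.
Eigenvalues λ = -2, -4 with eigenvectors (1,-2), (1,-4).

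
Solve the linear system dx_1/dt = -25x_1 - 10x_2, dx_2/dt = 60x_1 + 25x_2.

x_1(t) = -C_1e^(-5t) - C_2e^(5t), x_2(t) = 2C_1e^(-5t) + 3C_2e^(5t)

Coefficient matrix A = [[-25, -10], [60, 25]].
Characteristic polynomial det(A - λI) = λ^2 - 25 = 0.
Eigenvalues λ = -5, 5.
For λ=-5: (A-λI) row 1 is [-20, -10], so an eigenvector is (-1, 2).
For λ=5: (A-λI) row 1 is [-30, -10], so an eigenvector is (-1, 3).
General solution: C_1e^(-5t)(-1,2) + C_2e^(5t)(-1,3).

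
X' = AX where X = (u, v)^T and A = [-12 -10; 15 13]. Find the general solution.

u(t) = -K_1e^(-2t) - 2K_2e^(3t), v(t) = K_1e^(-2t) + 3K_2e^(3t)

Coefficient matrix A = [[-12, -10], [15, 13]].
Characteristic polynomial det(A - λI) = λ^2 - λ - 6 = 0.
Eigenvalues λ = -2, 3.
For λ=-2: (A-λI) row 1 is [-10, -10], so an eigenvector is (-1, 1).
For λ=3: (A-λI) row 1 is [-15, -10], so an eigenvector is (-2, 3).
General solution: K_1e^(-2t)(-1,1) + K_2e^(3t)(-2,3).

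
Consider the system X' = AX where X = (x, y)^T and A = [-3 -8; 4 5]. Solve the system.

Coefficient matrix A = [[-3, -8], [4, 5]].
Characteristic polynomial det(A - λI) = λ^2 - 2λ + 17 = 0.
Eigenvalues λ = 1 ± 4i (complex conjugate pair).
For λ=1+4i: an eigenvector is (1,0) - i(-1,1) = (1 + i, 0 - i).
A real fundamental pair from Re and Im of e^((1+4i)t)v: X_1 = e^(t)(cos(4t)·(1,0) + sin(4t)·(-1,1)), X_2 = e^(t)(sin(4t)·(1,0) - cos(4t)·(-1,1)).
General solution: c_1X_1 + c_2X_2.

x(t) = -c_1e^(t)sin(4t) + c_1e^(t)cos(4t) + c_2e^(t)sin(4t) + c_2e^(t)cos(4t), y(t) = c_1e^(t)sin(4t) - c_2e^(t)cos(4t)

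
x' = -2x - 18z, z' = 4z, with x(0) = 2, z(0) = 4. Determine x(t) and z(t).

Coefficient matrix A = [[-2, -18], [0, 4]].
Characteristic polynomial det(A - λI) = λ^2 - 2λ - 8 = 0.
Eigenvalues λ = 4, -2.
For λ=4: (A-λI) row 1 is [-6, -18], so an eigenvector is (-3, 1).
For λ=-2: (A-λI) row 1 is [0, -18], so an eigenvector is (1, 0).
General solution: K_1e^(4t)(-3,1) + K_2e^(-2t)(1,0).
Applying x(0)=2, z(0)=4 gives K_1=4, K_2=14.

x(t) = -12e^(4t) + 14e^(-2t), z(t) = 4e^(4t)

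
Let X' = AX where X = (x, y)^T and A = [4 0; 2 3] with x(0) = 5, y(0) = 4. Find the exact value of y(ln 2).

112

A = [[4,0],[2,3]]; eigenvalues λ = 3, 4.
Eigenvectors: (0,-1) for λ=3, (1,2) for λ=4.
From the initial condition, c_1 = 6, c_2 = 5.
y(ln 2) = (6)(2^3)(-1) + (5)(2^4)(2) = 112.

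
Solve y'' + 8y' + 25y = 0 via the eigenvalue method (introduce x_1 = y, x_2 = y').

Let x_1 = y, x_2 = y'. Then x_1' = x_2 and x_2' = -25x_1 - 8x_2.
A = [[0,1],[-25,-8]]; det(A-λI) = λ^2 + 8λ + 25.
Eigenvalues λ = -4 ± 3i.

y(t) = K_1e^(-4t)cos(3t) + K_2e^(-4t)sin(3t)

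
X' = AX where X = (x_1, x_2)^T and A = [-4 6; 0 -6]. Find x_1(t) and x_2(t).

Coefficient matrix A = [[-4, 6], [0, -6]].
Characteristic polynomial det(A - λI) = λ^2 + 10λ + 24 = 0.
Eigenvalues λ = -6, -4.
For λ=-6: (A-λI) row 1 is [2, 6], so an eigenvector is (3, -1).
For λ=-4: (A-λI) row 1 is [0, 6], so an eigenvector is (1, 0).
General solution: C_1e^(-6t)(3,-1) + C_2e^(-4t)(1,0).

x_1(t) = 3C_1e^(-6t) + C_2e^(-4t), x_2(t) = -C_1e^(-6t)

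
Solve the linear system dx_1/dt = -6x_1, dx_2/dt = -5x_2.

Coefficient matrix A = [[-6, 0], [0, -5]].
Characteristic polynomial det(A - λI) = λ^2 + 11λ + 30 = 0.
Eigenvalues λ = -5, -6.
For λ=-5: (A-λI) row 1 is [-1, 0], so an eigenvector is (0, -1).
For λ=-6: (A-λI) row 2 is [0, 1], so an eigenvector is (1, 0).
General solution: c_1e^(-5t)(0,-1) + c_2e^(-6t)(1,0).

x_1(t) = c_2e^(-6t), x_2(t) = -c_1e^(-5t)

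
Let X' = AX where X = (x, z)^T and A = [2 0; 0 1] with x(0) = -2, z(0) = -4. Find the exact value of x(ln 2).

-8

A = [[2,0],[0,1]]; eigenvalues λ = 1, 2.
Eigenvectors: (0,1) for λ=1, (-1,0) for λ=2.
From the initial condition, c_1 = -4, c_2 = 2.
x(ln 2) = (-4)(2^1)(0) + (2)(2^2)(-1) = -8.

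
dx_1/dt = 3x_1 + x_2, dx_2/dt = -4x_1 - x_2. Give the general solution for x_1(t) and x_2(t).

x_1(t) = C_1e^(t) + C_2te^(t) + C_2e^(t), x_2(t) = -2C_1e^(t) - 2C_2te^(t) - C_2e^(t)

Coefficient matrix A = [[3, 1], [-4, -1]].
Characteristic polynomial det(A - λI) = λ^2 - 2λ + 1 = 0.
Single eigenvalue λ = 1 with algebraic multiplicity 2.
Eigenvector v = (1,-2); generalized eigenvector w with (A-λI)w=v is (1,-1).
General solution: e^(t)[C_1·v + C_2·(t·v + w)].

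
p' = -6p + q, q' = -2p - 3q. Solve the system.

Coefficient matrix A = [[-6, 1], [-2, -3]].
Characteristic polynomial det(A - λI) = λ^2 + 9λ + 20 = 0.
Eigenvalues λ = -5, -4.
For λ=-5: (A-λI) row 1 is [-1, 1], so an eigenvector is (1, 1).
For λ=-4: (A-λI) row 1 is [-2, 1], so an eigenvector is (1, 2).
General solution: C_1e^(-5t)(1,1) + C_2e^(-4t)(1,2).

p(t) = C_1e^(-5t) + C_2e^(-4t), q(t) = C_1e^(-5t) + 2C_2e^(-4t)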